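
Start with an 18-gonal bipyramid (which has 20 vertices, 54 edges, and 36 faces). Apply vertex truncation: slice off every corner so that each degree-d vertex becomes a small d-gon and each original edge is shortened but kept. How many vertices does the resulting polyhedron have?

Truncation replaces each original edge-end by a new vertex, so V′ = 2E = 108.
Each original edge survives, and each old vertex of degree d contributes d new edges; summing degrees gives Σd = 2E, so E′ = E + 2E = 3E = 162.
Each original face survives and each original vertex becomes one new face: F′ = F + V = 56.

108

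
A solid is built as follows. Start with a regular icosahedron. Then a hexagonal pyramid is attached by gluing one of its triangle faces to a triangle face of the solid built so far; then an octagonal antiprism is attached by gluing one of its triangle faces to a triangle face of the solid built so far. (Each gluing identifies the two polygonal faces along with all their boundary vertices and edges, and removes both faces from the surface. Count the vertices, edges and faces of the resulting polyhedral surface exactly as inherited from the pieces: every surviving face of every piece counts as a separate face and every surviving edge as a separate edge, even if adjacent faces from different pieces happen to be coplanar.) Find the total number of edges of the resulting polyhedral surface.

68

A regular icosahedron: V=12, E=30, F=20.
Attach a hexagonal pyramid (V=7, E=12, F=7) along a 3-gon: merge 3 vertices and 3 edges, delete both glued faces → V=16, E=39, F=25.
Attach an octagonal antiprism (V=16, E=32, F=18) along a 3-gon: merge 3 vertices and 3 edges, delete both glued faces → V=29, E=68, F=41.
Check: V − E + F = 29 − 68 + 41 = 2.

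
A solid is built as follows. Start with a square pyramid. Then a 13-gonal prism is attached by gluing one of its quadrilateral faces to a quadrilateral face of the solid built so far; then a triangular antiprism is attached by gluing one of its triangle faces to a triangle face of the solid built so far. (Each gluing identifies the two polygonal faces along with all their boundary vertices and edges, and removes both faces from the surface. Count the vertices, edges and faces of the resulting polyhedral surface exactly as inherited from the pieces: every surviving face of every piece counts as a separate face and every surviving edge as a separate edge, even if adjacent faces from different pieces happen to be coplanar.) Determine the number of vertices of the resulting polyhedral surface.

30

A square pyramid: V=5, E=8, F=5.
Attach a 13-gonal prism (V=26, E=39, F=15) along a 4-gon: merge 4 vertices and 4 edges, delete both glued faces → V=27, E=43, F=18.
Attach a triangular antiprism (V=6, E=12, F=8) along a 3-gon: merge 3 vertices and 3 edges, delete both glued faces → V=30, E=52, F=24.
Check: V − E + F = 30 − 52 + 24 = 2.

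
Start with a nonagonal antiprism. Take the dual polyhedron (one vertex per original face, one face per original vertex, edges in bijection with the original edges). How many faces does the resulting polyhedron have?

18

The base solid has V = 18, E = 36, F = 20.
The dual swaps V and F and preserves E: V′ = F = 20, E′ = E = 36, F′ = V = 18.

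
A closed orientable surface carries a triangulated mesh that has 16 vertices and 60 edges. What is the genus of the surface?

Every face is a triangle and each edge borders two faces, so 3F = 2·60, giving F = 40.
χ = V − E + F = 16 − 60 + 40 = -4.
For a closed orientable surface χ = 2 − 2g, so g = (2 − (-4))/2 = 3.

3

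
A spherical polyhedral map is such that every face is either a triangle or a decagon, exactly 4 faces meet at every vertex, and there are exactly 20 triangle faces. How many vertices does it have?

20

Let x be the number of decagons; then F = 20 + x.
Edge–face incidences: 2E = 3·20 + 10·x = 60 + 10x.
Every vertex has degree 4, so 4V = 2E.
Euler: V − E + F = 2 ⇒ (2E)/4 − E + (20 + x) = 2.
Multiply by 8: 2·(2E) − 4·(2E) + 8·(20 + x) = 16, i.e. 160 + 8x − 2·(60 + 10x) = 16.
Collecting terms: −12x + 40 = 16, so −12x = −24, so x = 2.
Then 2E = 60 + 10·2 = 80, so E = 40, V = 2E/4 = 20, F = 20 + 2 = 22.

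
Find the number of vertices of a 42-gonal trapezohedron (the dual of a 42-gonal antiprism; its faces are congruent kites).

The n-trapezohedron (dual of the n-antiprism) has V = 2·42 + 2 = 86, E = 4·42 = 168, F = 2·42 = 84.

86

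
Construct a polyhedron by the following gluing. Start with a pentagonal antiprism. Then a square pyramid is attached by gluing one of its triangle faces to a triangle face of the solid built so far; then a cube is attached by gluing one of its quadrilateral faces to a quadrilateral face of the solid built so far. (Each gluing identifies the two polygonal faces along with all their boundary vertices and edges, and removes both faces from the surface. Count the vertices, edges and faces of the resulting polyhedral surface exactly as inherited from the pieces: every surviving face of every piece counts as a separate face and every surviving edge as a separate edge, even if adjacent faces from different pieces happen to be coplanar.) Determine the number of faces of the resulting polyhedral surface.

19

A pentagonal antiprism: V=10, E=20, F=12.
Attach a square pyramid (V=5, E=8, F=5) along a 3-gon: merge 3 vertices and 3 edges, delete both glued faces → V=12, E=25, F=15.
Attach a cube (V=8, E=12, F=6) along a 4-gon: merge 4 vertices and 4 edges, delete both glued faces → V=16, E=33, F=19.
Check: V − E + F = 16 − 33 + 19 = 2.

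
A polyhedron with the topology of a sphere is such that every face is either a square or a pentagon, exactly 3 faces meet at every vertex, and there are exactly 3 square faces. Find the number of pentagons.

6

Let x be the number of pentagons; then F = 3 + x.
Edge–face incidences: 2E = 4·3 + 5·x = 12 + 5x.
Every vertex has degree 3, so 3V = 2E.
Euler: V − E + F = 2 ⇒ (2E)/3 − E + (3 + x) = 2.
Multiply by 6: 2·(2E) − 3·(2E) + 6·(3 + x) = 12, i.e. 18 + 6x − (12 + 5x) = 12.
Collecting terms: x + 6 = 12, so x = 6.
Then 2E = 12 + 5·6 = 42, so E = 21, V = 2E/3 = 14, F = 3 + 6 = 9.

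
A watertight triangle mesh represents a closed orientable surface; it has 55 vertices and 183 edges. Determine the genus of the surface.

Every face is a triangle and each edge borders two faces, so 3F = 2·183, giving F = 122.
χ = V − E + F = 55 − 183 + 122 = -6.
For a closed orientable surface χ = 2 − 2g, so g = (2 − (-6))/2 = 4.

4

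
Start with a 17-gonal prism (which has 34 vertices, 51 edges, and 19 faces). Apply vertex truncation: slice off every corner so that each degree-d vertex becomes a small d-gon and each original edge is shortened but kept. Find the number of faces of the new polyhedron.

Truncation replaces each original edge-end by a new vertex, so V′ = 2E = 102.
Each original edge survives, and each old vertex of degree d contributes d new edges; summing degrees gives Σd = 2E, so E′ = E + 2E = 3E = 153.
Each original face survives and each original vertex becomes one new face: F′ = F + V = 53.

53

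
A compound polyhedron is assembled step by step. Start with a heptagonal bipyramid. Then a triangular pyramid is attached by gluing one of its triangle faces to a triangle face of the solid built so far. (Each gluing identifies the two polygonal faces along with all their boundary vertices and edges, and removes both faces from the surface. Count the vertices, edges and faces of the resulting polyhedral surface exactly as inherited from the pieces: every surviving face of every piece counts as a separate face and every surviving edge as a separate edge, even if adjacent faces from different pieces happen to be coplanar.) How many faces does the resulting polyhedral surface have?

16

A heptagonal bipyramid: V=9, E=21, F=14.
Attach a triangular pyramid (V=4, E=6, F=4) along a 3-gon: merge 3 vertices and 3 edges, delete both glued faces → V=10, E=24, F=16.
Check: V − E + F = 10 − 24 + 16 = 2.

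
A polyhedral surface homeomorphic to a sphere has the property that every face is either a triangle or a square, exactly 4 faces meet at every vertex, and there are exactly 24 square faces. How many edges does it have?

60

Let x be the number of triangles; then F = 24 + x.
Edge–face incidences: 2E = 4·24 + 3·x = 96 + 3x.
Every vertex has degree 4, so 4V = 2E.
Euler: V − E + F = 2 ⇒ (2E)/4 − E + (24 + x) = 2.
Multiply by 8: 2·(2E) − 4·(2E) + 8·(24 + x) = 16, i.e. 192 + 8x − 2·(96 + 3x) = 16.
Collecting terms: 2x = 16, so x = 8.
Then 2E = 96 + 3·8 = 120, so E = 60, V = 2E/4 = 30, F = 24 + 8 = 32.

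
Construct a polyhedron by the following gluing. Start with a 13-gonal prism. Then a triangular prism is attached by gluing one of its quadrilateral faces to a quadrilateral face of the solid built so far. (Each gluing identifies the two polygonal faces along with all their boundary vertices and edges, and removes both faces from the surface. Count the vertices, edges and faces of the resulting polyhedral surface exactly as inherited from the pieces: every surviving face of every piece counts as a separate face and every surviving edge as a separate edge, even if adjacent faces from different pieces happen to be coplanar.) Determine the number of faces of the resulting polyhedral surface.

A 13-gonal prism: V=26, E=39, F=15.
Attach a triangular prism (V=6, E=9, F=5) along a 4-gon: merge 4 vertices and 4 edges, delete both glued faces → V=28, E=44, F=18.
Check: V − E + F = 28 − 44 + 18 = 2.

18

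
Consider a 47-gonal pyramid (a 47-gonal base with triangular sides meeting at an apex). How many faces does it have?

48

A pyramid on an n-gon base has one n-gon and n triangles: V = 47 + 1 = 48, E = 2·47 = 94, F = 47 + 1 = 48.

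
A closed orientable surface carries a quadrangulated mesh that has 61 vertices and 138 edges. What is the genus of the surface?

5

Every face is a square and each edge borders two faces, so 4F = 2·138, giving F = 69.
χ = V − E + F = 61 − 138 + 69 = -8.
For a closed orientable surface χ = 2 − 2g, so g = (2 − (-8))/2 = 5.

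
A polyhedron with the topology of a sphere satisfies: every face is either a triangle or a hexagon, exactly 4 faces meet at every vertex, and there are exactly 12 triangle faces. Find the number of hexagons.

2

Let x be the number of hexagons; then F = 12 + x.
Edge–face incidences: 2E = 3·12 + 6·x = 36 + 6x.
Every vertex has degree 4, so 4V = 2E.
Euler: V − E + F = 2 ⇒ (2E)/4 − E + (12 + x) = 2.
Multiply by 8: 2·(2E) − 4·(2E) + 8·(12 + x) = 16, i.e. 96 + 8x − 2·(36 + 6x) = 16.
Collecting terms: −4x + 24 = 16, so −4x = −8, so x = 2.
Then 2E = 36 + 6·2 = 48, so E = 24, V = 2E/4 = 12, F = 12 + 2 = 14.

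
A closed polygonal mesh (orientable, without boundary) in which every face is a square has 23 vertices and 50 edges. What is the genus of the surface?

2

Every face is a square and each edge borders two faces, so 4F = 2·50, giving F = 25.
χ = V − E + F = 23 − 50 + 25 = -2.
For a closed orientable surface χ = 2 − 2g, so g = (2 − (-2))/2 = 2.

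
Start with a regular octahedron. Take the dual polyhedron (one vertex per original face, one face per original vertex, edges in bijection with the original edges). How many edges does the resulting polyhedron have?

12

The base solid has V = 6, E = 12, F = 8.
The dual swaps V and F and preserves E: V′ = F = 8, E′ = E = 12, F′ = V = 6.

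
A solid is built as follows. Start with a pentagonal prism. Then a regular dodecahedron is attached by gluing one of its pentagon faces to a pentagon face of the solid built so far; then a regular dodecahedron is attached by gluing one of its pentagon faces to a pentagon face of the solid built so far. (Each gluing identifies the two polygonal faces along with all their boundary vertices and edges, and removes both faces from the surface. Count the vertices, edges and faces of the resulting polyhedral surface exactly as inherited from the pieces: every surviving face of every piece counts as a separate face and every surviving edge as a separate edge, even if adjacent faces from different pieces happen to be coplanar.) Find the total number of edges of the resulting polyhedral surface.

65

A pentagonal prism: V=10, E=15, F=7.
Attach a regular dodecahedron (V=20, E=30, F=12) along a 5-gon: merge 5 vertices and 5 edges, delete both glued faces → V=25, E=40, F=17.
Attach a regular dodecahedron (V=20, E=30, F=12) along a 5-gon: merge 5 vertices and 5 edges, delete both glued faces → V=40, E=65, F=27.
Check: V − E + F = 40 − 65 + 27 = 2.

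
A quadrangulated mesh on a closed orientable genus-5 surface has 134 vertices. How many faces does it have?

χ = 2 − 2·5 = -8, and every face is a square so 4F = 2E.
V − E + F = -8 with E = 4F/2 gives 134 − (4/2 − 1)·F = -8, so F = 142 and E = 284.

142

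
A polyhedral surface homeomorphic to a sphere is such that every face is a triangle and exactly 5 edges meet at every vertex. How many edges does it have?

Each face has 3 edges and each edge borders two faces, so 2E = 3F.
Each vertex has degree 5, so 5V = 2E and hence V = 3F/5.
Euler: V − E + F = 2 ⇒ (3F/5) − (3F/2) + F = 2.
Multiply by 10: (6 − 15 + 10)F = 20, i.e. 1F = 20.
So F = 20, E = 3·20/2 = 30, V = 3·20/5 = 12.

30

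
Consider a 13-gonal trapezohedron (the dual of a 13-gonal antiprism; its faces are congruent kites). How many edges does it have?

52

The n-trapezohedron (dual of the n-antiprism) has V = 2·13 + 2 = 28, E = 4·13 = 52, F = 2·13 = 26.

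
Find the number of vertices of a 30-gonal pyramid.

A pyramid on an n-gon base has one n-gon and n triangles: V = 30 + 1 = 31, E = 2·30 = 60, F = 30 + 1 = 31.

31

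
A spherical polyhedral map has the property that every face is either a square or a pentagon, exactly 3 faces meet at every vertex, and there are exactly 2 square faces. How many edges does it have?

Let x be the number of pentagons; then F = 2 + x.
Edge–face incidences: 2E = 4·2 + 5·x = 8 + 5x.
Every vertex has degree 3, so 3V = 2E.
Euler: V − E + F = 2 ⇒ (2E)/3 − E + (2 + x) = 2.
Multiply by 6: 2·(2E) − 3·(2E) + 6·(2 + x) = 12, i.e. 12 + 6x − (8 + 5x) = 12.
Collecting terms: x + 4 = 12, so x = 8.
Then 2E = 8 + 5·8 = 48, so E = 24, V = 2E/3 = 16, F = 2 + 8 = 10.

24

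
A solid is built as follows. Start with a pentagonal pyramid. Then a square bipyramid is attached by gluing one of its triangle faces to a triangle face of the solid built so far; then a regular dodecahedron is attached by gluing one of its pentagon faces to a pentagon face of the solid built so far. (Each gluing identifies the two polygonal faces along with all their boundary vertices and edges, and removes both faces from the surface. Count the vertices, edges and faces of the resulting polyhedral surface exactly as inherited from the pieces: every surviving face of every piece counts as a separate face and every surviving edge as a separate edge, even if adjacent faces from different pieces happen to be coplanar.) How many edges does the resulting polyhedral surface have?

44

A pentagonal pyramid: V=6, E=10, F=6.
Attach a square bipyramid (V=6, E=12, F=8) along a 3-gon: merge 3 vertices and 3 edges, delete both glued faces → V=9, E=19, F=12.
Attach a regular dodecahedron (V=20, E=30, F=12) along a 5-gon: merge 5 vertices and 5 edges, delete both glued faces → V=24, E=44, F=22.
Check: V − E + F = 24 − 44 + 22 = 2.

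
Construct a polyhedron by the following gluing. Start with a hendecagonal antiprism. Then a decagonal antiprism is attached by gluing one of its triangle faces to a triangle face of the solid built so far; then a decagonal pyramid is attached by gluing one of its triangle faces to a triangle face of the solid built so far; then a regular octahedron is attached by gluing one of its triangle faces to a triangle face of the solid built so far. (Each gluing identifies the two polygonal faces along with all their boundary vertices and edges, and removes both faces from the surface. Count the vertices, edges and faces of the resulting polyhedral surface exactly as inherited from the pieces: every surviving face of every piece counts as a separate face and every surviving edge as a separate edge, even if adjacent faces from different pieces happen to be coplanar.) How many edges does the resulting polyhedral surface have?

107

A hendecagonal antiprism: V=22, E=44, F=24.
Attach a decagonal antiprism (V=20, E=40, F=22) along a 3-gon: merge 3 vertices and 3 edges, delete both glued faces → V=39, E=81, F=44.
Attach a decagonal pyramid (V=11, E=20, F=11) along a 3-gon: merge 3 vertices and 3 edges, delete both glued faces → V=47, E=98, F=53.
Attach a regular octahedron (V=6, E=12, F=8) along a 3-gon: merge 3 vertices and 3 edges, delete both glued faces → V=50, E=107, F=59.
Check: V − E + F = 50 − 107 + 59 = 2.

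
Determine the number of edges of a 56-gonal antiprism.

224

An antiprism on an n-gon has two n-gon caps and 2n triangles: V = 2·56 = 112, E = 4·56 = 224, F = 2·56 + 2 = 114.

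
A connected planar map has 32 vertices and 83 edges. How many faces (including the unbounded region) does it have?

Euler's formula for a connected plane graph: V − E + F = 2, so F = 2 − 32 + 83 = 53.

53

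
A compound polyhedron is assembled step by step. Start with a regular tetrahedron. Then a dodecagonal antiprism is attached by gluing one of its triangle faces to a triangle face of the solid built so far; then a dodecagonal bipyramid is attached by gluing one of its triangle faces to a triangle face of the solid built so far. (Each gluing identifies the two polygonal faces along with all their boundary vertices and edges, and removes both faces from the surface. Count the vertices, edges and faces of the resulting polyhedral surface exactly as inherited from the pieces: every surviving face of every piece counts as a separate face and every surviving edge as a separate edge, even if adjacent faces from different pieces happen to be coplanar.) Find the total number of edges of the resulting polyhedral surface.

84

A regular tetrahedron: V=4, E=6, F=4.
Attach a dodecagonal antiprism (V=24, E=48, F=26) along a 3-gon: merge 3 vertices and 3 edges, delete both glued faces → V=25, E=51, F=28.
Attach a dodecagonal bipyramid (V=14, E=36, F=24) along a 3-gon: merge 3 vertices and 3 edges, delete both glued faces → V=36, E=84, F=50.
Check: V − E + F = 36 − 84 + 50 = 2.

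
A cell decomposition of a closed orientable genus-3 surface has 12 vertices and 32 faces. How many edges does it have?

For a closed orientable surface of genus 3, χ = 2 − 2·3 = -4.
E = V + F − (-4) = 12 + 32 − (-4) = 48.

48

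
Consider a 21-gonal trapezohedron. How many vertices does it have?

The n-trapezohedron (dual of the n-antiprism) has V = 2·21 + 2 = 44, E = 4·21 = 84, F = 2·21 = 42.
Check: V − E + F = 44 − 84 + 42 = 2.

44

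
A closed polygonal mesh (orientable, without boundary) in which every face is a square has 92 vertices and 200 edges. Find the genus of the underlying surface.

Every face is a square and each edge borders two faces, so 4F = 2·200, giving F = 100.
χ = V − E + F = 92 − 200 + 100 = -8.
For a closed orientable surface χ = 2 − 2g, so g = (2 − (-8))/2 = 5.

5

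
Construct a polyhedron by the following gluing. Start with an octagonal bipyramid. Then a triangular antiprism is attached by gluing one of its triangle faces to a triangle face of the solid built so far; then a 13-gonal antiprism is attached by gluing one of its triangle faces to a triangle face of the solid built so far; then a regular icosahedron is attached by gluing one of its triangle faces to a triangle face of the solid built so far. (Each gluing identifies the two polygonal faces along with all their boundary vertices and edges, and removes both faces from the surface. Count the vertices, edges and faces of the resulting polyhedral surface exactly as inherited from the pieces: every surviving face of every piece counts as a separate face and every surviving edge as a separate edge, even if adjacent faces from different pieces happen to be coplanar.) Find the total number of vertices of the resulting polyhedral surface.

45

An octagonal bipyramid: V=10, E=24, F=16.
Attach a triangular antiprism (V=6, E=12, F=8) along a 3-gon: merge 3 vertices and 3 edges, delete both glued faces → V=13, E=33, F=22.
Attach a 13-gonal antiprism (V=26, E=52, F=28) along a 3-gon: merge 3 vertices and 3 edges, delete both glued faces → V=36, E=82, F=48.
Attach a regular icosahedron (V=12, E=30, F=20) along a 3-gon: merge 3 vertices and 3 edges, delete both glued faces → V=45, E=109, F=66.
Check: V − E + F = 45 − 109 + 66 = 2.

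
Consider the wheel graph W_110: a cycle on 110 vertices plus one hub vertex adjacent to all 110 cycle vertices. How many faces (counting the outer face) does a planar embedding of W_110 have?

111

W_110 has V = 110 + 1 = 111 vertices and E = 2·110 = 220 edges.
By Euler's formula F = 2 − V + E = 2 − 111 + 220 = 111.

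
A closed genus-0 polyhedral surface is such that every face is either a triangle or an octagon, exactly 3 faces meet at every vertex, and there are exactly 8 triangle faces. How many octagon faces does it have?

6

Let x be the number of octagons; then F = 8 + x.
Edge–face incidences: 2E = 3·8 + 8·x = 24 + 8x.
Every vertex has degree 3, so 3V = 2E.
Euler: V − E + F = 2 ⇒ (2E)/3 − E + (8 + x) = 2.
Multiply by 6: 2·(2E) − 3·(2E) + 6·(8 + x) = 12, i.e. 48 + 6x − (24 + 8x) = 12.
Collecting terms: −2x + 24 = 12, so −2x = −12, so x = 6.
Then 2E = 24 + 8·6 = 72, so E = 36, V = 2E/3 = 24, F = 8 + 6 = 14.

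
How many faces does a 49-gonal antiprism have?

100

An antiprism on an n-gon has two n-gon caps and 2n triangles: V = 2·49 = 98, E = 4·49 = 196, F = 2·49 + 2 = 100.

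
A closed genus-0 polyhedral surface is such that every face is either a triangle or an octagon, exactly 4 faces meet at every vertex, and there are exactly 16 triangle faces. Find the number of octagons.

Let x be the number of octagons; then F = 16 + x.
Edge–face incidences: 2E = 3·16 + 8·x = 48 + 8x.
Every vertex has degree 4, so 4V = 2E.
Euler: V − E + F = 2 ⇒ (2E)/4 − E + (16 + x) = 2.
Multiply by 8: 2·(2E) − 4·(2E) + 8·(16 + x) = 16, i.e. 128 + 8x − 2·(48 + 8x) = 16.
Collecting terms: −8x + 32 = 16, so −8x = −16, so x = 2.
Then 2E = 48 + 8·2 = 64, so E = 32, V = 2E/4 = 16, F = 16 + 2 = 18.

2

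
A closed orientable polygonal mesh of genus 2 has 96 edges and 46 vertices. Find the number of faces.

For a closed orientable surface of genus 2, χ = 2 − 2·2 = -2.
F = -2 − V + E = -2 − 46 + 96 = 48.

48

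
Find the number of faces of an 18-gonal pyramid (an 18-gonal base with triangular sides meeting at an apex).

A pyramid on an n-gon base has one n-gon and n triangles: V = 18 + 1 = 19, E = 2·18 = 36, F = 18 + 1 = 19.

19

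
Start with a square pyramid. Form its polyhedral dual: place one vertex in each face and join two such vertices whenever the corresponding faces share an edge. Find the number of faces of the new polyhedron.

5

The base solid has V = 5, E = 8, F = 5.
The dual swaps V and F and preserves E: V′ = F = 5, E′ = E = 8, F′ = V = 5.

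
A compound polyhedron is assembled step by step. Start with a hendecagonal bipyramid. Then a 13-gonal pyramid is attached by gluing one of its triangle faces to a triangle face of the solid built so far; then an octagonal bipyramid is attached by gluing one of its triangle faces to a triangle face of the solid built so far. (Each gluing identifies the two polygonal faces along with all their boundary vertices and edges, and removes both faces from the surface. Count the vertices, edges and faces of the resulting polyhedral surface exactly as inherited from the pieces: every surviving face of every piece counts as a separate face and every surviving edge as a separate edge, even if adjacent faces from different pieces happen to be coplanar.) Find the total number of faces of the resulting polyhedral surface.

A hendecagonal bipyramid: V=13, E=33, F=22.
Attach a 13-gonal pyramid (V=14, E=26, F=14) along a 3-gon: merge 3 vertices and 3 edges, delete both glued faces → V=24, E=56, F=34.
Attach an octagonal bipyramid (V=10, E=24, F=16) along a 3-gon: merge 3 vertices and 3 edges, delete both glued faces → V=31, E=77, F=48.
Check: V − E + F = 31 − 77 + 48 = 2.

48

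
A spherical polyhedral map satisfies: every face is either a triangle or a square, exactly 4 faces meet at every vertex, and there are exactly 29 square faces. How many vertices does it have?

35

Let x be the number of triangles; then F = 29 + x.
Edge–face incidences: 2E = 4·29 + 3·x = 116 + 3x.
Every vertex has degree 4, so 4V = 2E.
Euler: V − E + F = 2 ⇒ (2E)/4 − E + (29 + x) = 2.
Multiply by 8: 2·(2E) − 4·(2E) + 8·(29 + x) = 16, i.e. 232 + 8x − 2·(116 + 3x) = 16.
Collecting terms: 2x = 16, so x = 8.
Then 2E = 116 + 3·8 = 140, so E = 70, V = 2E/4 = 35, F = 29 + 8 = 37.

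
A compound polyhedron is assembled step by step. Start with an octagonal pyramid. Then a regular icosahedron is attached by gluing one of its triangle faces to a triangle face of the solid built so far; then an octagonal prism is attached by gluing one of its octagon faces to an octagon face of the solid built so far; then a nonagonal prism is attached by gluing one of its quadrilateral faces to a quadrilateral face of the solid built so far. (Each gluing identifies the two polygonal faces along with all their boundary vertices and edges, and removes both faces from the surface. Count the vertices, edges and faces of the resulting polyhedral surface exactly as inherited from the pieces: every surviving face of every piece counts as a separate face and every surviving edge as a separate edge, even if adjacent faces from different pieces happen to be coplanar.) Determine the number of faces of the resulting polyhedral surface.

An octagonal pyramid: V=9, E=16, F=9.
Attach a regular icosahedron (V=12, E=30, F=20) along a 3-gon: merge 3 vertices and 3 edges, delete both glued faces → V=18, E=43, F=27.
Attach an octagonal prism (V=16, E=24, F=10) along an 8-gon: merge 8 vertices and 8 edges, delete both glued faces → V=26, E=59, F=35.
Attach a nonagonal prism (V=18, E=27, F=11) along a 4-gon: merge 4 vertices and 4 edges, delete both glued faces → V=40, E=82, F=44.
Check: V − E + F = 40 − 82 + 44 = 2.

44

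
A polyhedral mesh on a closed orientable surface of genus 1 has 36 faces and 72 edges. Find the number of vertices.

For a closed orientable surface of genus 1, χ = 2 − 2·1 = 0.
V = 0 + E − F = 0 + 72 − 36 = 36.

36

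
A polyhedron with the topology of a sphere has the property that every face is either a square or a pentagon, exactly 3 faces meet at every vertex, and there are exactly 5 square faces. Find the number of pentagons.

2

Let x be the number of pentagons; then F = 5 + x.
Edge–face incidences: 2E = 4·5 + 5·x = 20 + 5x.
Every vertex has degree 3, so 3V = 2E.
Euler: V − E + F = 2 ⇒ (2E)/3 − E + (5 + x) = 2.
Multiply by 6: 2·(2E) − 3·(2E) + 6·(5 + x) = 12, i.e. 30 + 6x − (20 + 5x) = 12.
Collecting terms: x + 10 = 12, so x = 2.
Then 2E = 20 + 5·2 = 30, so E = 15, V = 2E/3 = 10, F = 5 + 2 = 7.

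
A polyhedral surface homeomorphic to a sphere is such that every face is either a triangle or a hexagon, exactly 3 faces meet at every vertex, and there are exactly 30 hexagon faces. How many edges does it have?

96

Let x be the number of triangles; then F = 30 + x.
Edge–face incidences: 2E = 6·30 + 3·x = 180 + 3x.
Every vertex has degree 3, so 3V = 2E.
Euler: V − E + F = 2 ⇒ (2E)/3 − E + (30 + x) = 2.
Multiply by 6: 2·(2E) − 3·(2E) + 6·(30 + x) = 12, i.e. 180 + 6x − (180 + 3x) = 12.
Collecting terms: 3x = 12, so x = 4.
Then 2E = 180 + 3·4 = 192, so E = 96, V = 2E/3 = 64, F = 30 + 4 = 34.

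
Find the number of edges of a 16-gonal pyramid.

A pyramid on an n-gon base has one n-gon and n triangles: V = 16 + 1 = 17, E = 2·16 = 32, F = 16 + 1 = 17.

32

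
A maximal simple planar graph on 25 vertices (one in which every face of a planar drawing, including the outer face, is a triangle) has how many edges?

In a plane triangulation 3F = 2E and V − E + F = 2, so E = 3V − 6 = 3·25 − 6 = 69.

69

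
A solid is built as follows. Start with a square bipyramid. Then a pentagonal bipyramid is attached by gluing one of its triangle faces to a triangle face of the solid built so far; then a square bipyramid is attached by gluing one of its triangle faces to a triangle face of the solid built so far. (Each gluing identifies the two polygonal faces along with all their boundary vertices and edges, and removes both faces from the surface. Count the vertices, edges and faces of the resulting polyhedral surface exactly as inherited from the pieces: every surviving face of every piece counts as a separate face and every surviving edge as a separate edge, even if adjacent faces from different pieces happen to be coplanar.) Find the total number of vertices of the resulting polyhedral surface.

A square bipyramid: V=6, E=12, F=8.
Attach a pentagonal bipyramid (V=7, E=15, F=10) along a 3-gon: merge 3 vertices and 3 edges, delete both glued faces → V=10, E=24, F=16.
Attach a square bipyramid (V=6, E=12, F=8) along a 3-gon: merge 3 vertices and 3 edges, delete both glued faces → V=13, E=33, F=22.
Check: V − E + F = 13 − 33 + 22 = 2.

13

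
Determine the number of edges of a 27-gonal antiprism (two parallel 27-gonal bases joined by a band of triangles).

An antiprism on an n-gon has two n-gon caps and 2n triangles: V = 2·27 = 54, E = 4·27 = 108, F = 2·27 + 2 = 56.

108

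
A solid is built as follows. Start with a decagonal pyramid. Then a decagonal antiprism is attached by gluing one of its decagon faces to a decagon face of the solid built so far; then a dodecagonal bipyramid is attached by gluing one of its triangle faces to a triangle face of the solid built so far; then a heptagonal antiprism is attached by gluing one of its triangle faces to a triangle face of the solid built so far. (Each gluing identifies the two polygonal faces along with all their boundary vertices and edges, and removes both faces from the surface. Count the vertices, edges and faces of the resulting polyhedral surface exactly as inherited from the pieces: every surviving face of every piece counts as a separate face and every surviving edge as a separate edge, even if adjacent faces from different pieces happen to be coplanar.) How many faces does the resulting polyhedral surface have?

A decagonal pyramid: V=11, E=20, F=11.
Attach a decagonal antiprism (V=20, E=40, F=22) along a 10-gon: merge 10 vertices and 10 edges, delete both glued faces → V=21, E=50, F=31.
Attach a dodecagonal bipyramid (V=14, E=36, F=24) along a 3-gon: merge 3 vertices and 3 edges, delete both glued faces → V=32, E=83, F=53.
Attach a heptagonal antiprism (V=14, E=28, F=16) along a 3-gon: merge 3 vertices and 3 edges, delete both glued faces → V=43, E=108, F=67.
Check: V − E + F = 43 − 108 + 67 = 2.

67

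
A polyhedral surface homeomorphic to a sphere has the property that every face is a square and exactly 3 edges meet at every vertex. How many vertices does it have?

Each face has 4 edges and each edge borders two faces, so 2E = 4F.
Each vertex has degree 3, so 3V = 2E and hence V = 4F/3.
Euler: V − E + F = 2 ⇒ (4F/3) − (4F/2) + F = 2.
Multiply by 6: (8 − 12 + 6)F = 12, i.e. 2F = 12.
So F = 6, E = 4·6/2 = 12, V = 4·6/3 = 8.

8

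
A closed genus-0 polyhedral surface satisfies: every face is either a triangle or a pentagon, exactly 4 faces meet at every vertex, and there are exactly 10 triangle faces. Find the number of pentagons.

2

Let x be the number of pentagons; then F = 10 + x.
Edge–face incidences: 2E = 3·10 + 5·x = 30 + 5x.
Every vertex has degree 4, so 4V = 2E.
Euler: V − E + F = 2 ⇒ (2E)/4 − E + (10 + x) = 2.
Multiply by 8: 2·(2E) − 4·(2E) + 8·(10 + x) = 16, i.e. 80 + 8x − 2·(30 + 5x) = 16.
Collecting terms: −2x + 20 = 16, so −2x = −4, so x = 2.
Then 2E = 30 + 5·2 = 40, so E = 20, V = 2E/4 = 10, F = 10 + 2 = 12.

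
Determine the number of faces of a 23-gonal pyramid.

24

A pyramid on an n-gon base has one n-gon and n triangles: V = 23 + 1 = 24, E = 2·23 = 46, F = 23 + 1 = 24.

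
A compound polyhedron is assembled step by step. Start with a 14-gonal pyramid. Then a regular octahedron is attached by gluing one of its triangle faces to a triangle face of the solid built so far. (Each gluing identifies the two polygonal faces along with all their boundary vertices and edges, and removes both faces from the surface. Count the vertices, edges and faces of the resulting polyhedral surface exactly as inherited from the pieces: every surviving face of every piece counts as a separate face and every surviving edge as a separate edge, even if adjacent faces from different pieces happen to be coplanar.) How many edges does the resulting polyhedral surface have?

37

A 14-gonal pyramid: V=15, E=28, F=15.
Attach a regular octahedron (V=6, E=12, F=8) along a 3-gon: merge 3 vertices and 3 edges, delete both glued faces → V=18, E=37, F=21.
Check: V − E + F = 18 − 37 + 21 = 2.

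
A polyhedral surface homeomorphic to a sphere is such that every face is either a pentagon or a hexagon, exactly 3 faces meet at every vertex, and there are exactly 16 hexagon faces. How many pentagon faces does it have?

Let x be the number of pentagons; then F = 16 + x.
Edge–face incidences: 2E = 6·16 + 5·x = 96 + 5x.
Every vertex has degree 3, so 3V = 2E.
Euler: V − E + F = 2 ⇒ (2E)/3 − E + (16 + x) = 2.
Multiply by 6: 2·(2E) − 3·(2E) + 6·(16 + x) = 12, i.e. 96 + 6x − (96 + 5x) = 12.
Collecting terms: x = 12.
Then 2E = 96 + 5·12 = 156, so E = 78, V = 2E/3 = 52, F = 16 + 12 = 28.

12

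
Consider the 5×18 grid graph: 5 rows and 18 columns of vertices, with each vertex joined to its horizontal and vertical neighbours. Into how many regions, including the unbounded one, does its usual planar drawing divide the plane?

69

The grid has V = 5·18 = 90 vertices and E = 5·17 + 18·4 = 157 edges.
F = 2 − V + E = 2 − 90 + 157 = 69.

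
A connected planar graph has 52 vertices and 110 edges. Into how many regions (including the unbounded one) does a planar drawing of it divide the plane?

60

Euler's formula for a connected plane graph: V − E + F = 2, so F = 2 − 52 + 110 = 60.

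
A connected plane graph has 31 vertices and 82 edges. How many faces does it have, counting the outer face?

Euler's formula for a connected plane graph: V − E + F = 2, so F = 2 − 31 + 82 = 53.

53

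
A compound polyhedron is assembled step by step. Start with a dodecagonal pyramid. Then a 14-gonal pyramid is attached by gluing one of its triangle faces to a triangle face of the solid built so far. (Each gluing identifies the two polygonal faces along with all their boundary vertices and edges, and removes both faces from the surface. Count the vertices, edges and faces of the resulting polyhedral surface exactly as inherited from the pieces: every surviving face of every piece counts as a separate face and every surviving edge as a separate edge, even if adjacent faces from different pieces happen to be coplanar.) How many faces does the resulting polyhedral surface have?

26

A dodecagonal pyramid: V=13, E=24, F=13.
Attach a 14-gonal pyramid (V=15, E=28, F=15) along a 3-gon: merge 3 vertices and 3 edges, delete both glued faces → V=25, E=49, F=26.
Check: V − E + F = 25 − 49 + 26 = 2.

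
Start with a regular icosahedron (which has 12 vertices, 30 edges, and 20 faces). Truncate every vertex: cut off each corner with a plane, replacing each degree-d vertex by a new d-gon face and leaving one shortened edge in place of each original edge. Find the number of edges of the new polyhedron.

Truncation replaces each original edge-end by a new vertex, so V′ = 2E = 60.
Each original edge survives, and each old vertex of degree d contributes d new edges; summing degrees gives Σd = 2E, so E′ = E + 2E = 3E = 90.
Each original face survives and each original vertex becomes one new face: F′ = F + V = 32.

90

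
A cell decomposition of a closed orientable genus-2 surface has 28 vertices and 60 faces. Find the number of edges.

For a closed orientable surface of genus 2, χ = 2 − 2·2 = -2.
E = V + F − (-2) = 28 + 60 − (-2) = 90.

90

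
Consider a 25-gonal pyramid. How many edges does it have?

50

A pyramid on an n-gon base has one n-gon and n triangles: V = 25 + 1 = 26, E = 2·25 = 50, F = 25 + 1 = 26.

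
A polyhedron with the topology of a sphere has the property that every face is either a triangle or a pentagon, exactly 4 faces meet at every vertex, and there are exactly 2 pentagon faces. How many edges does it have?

Let x be the number of triangles; then F = 2 + x.
Edge–face incidences: 2E = 5·2 + 3·x = 10 + 3x.
Every vertex has degree 4, so 4V = 2E.
Euler: V − E + F = 2 ⇒ (2E)/4 − E + (2 + x) = 2.
Multiply by 8: 2·(2E) − 4·(2E) + 8·(2 + x) = 16, i.e. 16 + 8x − 2·(10 + 3x) = 16.
Collecting terms: 2x − 4 = 16, so 2x = 20, so x = 10.
Then 2E = 10 + 3·10 = 40, so E = 20, V = 2E/4 = 10, F = 2 + 10 = 12.

20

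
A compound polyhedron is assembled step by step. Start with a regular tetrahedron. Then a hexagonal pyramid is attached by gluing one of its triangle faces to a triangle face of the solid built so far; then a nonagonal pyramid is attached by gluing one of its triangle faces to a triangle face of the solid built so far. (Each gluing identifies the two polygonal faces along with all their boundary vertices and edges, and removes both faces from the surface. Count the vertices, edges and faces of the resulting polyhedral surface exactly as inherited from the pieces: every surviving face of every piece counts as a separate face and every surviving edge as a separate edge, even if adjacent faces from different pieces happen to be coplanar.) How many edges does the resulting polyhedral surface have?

30

A regular tetrahedron: V=4, E=6, F=4.
Attach a hexagonal pyramid (V=7, E=12, F=7) along a 3-gon: merge 3 vertices and 3 edges, delete both glued faces → V=8, E=15, F=9.
Attach a nonagonal pyramid (V=10, E=18, F=10) along a 3-gon: merge 3 vertices and 3 edges, delete both glued faces → V=15, E=30, F=17.
Check: V − E + F = 15 − 30 + 17 = 2.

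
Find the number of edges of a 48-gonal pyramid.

96

A pyramid on an n-gon base has one n-gon and n triangles: V = 48 + 1 = 49, E = 2·48 = 96, F = 48 + 1 = 49.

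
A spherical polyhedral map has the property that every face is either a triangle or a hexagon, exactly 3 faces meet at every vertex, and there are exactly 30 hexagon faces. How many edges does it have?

Let x be the number of triangles; then F = 30 + x.
Edge–face incidences: 2E = 6·30 + 3·x = 180 + 3x.
Every vertex has degree 3, so 3V = 2E.
Euler: V − E + F = 2 ⇒ (2E)/3 − E + (30 + x) = 2.
Multiply by 6: 2·(2E) − 3·(2E) + 6·(30 + x) = 12, i.e. 180 + 6x − (180 + 3x) = 12.
Collecting terms: 3x = 12, so x = 4.
Then 2E = 180 + 3·4 = 192, so E = 96, V = 2E/3 = 64, F = 30 + 4 = 34.

96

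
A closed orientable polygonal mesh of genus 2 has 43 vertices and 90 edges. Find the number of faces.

45

For a closed orientable surface of genus 2, χ = 2 − 2·2 = -2.
F = -2 − V + E = -2 − 43 + 90 = 45.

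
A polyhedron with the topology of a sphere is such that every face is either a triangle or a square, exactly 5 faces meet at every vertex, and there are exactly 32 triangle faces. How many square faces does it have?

6

Let x be the number of squares; then F = 32 + x.
Edge–face incidences: 2E = 3·32 + 4·x = 96 + 4x.
Every vertex has degree 5, so 5V = 2E.
Euler: V − E + F = 2 ⇒ (2E)/5 − E + (32 + x) = 2.
Multiply by 10: 2·(2E) − 5·(2E) + 10·(32 + x) = 20, i.e. 320 + 10x − 3·(96 + 4x) = 20.
Collecting terms: −2x + 32 = 20, so −2x = −12, so x = 6.
Then 2E = 96 + 4·6 = 120, so E = 60, V = 2E/5 = 24, F = 32 + 6 = 38.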